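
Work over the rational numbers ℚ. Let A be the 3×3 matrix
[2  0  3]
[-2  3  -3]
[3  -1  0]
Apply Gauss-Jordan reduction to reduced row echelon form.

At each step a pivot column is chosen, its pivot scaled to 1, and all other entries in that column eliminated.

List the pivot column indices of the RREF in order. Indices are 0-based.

pivot columns: 0, 1, 2

pivot(0,0)=2: scale R0 → (1, 0, 3/2)
  clear (1,0): R1 −= (-2)R0 → (0, 3, 0)
  clear (2,0): R2 −= (3)R0 → (0, -1, -9/2)
pivot(1,1)=3: scale R1 → (0, 1, 0)
  clear (2,1): R2 −= (-1)R1 → (0, 0, -9/2)
pivot(2,2)=-9/2: scale R2 → (0, 0, 1)
  clear (0,2): R0 −= (3/2)R2 → (1, 0, 0)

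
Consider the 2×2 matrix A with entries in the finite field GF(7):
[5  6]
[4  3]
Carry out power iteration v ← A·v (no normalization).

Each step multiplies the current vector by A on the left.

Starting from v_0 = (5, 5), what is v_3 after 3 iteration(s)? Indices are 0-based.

v_0 = (5, 5).
v_1 = A·v_0 = (6, 0).
v_2 = A·v_1 = (2, 3).
v_3 = A·v_2 = (0, 3).

v_3 = (0, 3)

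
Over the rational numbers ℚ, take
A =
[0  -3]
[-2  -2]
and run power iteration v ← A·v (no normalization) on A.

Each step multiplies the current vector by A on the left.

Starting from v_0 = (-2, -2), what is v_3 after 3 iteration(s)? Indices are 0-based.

v_0 = (-2, -2).
v_1 = A·v_0 = (6, 8).
v_2 = A·v_1 = (-24, -28).
v_3 = A·v_2 = (84, 104).

v_3 = (84, 104)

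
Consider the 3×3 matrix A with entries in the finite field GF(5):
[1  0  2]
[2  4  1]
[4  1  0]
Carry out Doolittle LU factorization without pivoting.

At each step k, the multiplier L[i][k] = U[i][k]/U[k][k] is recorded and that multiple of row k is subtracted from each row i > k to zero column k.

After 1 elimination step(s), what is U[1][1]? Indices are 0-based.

Step 1: pivot at (0,0) is 1.
  row1 ← row1 − (2)·row0  ⇒  L[1][0]=2, U row1=(0, 4, 2)
  row2 ← row2 − (4)·row0  ⇒  L[2][0]=4, U row2=(0, 1, 2)

U[1][1] = 4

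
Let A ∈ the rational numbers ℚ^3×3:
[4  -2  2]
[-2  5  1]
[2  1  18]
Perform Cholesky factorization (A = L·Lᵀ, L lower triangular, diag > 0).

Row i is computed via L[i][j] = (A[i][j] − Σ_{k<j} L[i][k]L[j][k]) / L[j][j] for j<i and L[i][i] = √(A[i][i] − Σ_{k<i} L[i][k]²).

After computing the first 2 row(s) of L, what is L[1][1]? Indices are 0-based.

L[1][1] = 2

Step 1: L[0][0] = √(4) = 2.
  L[1][0] = (-2) / L[0][0] = -1.
Step 2: L[1][1] = √(4) = 2.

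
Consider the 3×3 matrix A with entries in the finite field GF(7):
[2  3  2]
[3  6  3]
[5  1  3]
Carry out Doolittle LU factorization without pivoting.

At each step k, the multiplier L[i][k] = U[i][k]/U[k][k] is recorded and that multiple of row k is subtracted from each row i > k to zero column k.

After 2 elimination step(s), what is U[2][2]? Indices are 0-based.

U[2][2] = 5

Step 1: pivot at (0,0) is 2.
  row1 ← row1 − (5)·row0  ⇒  L[1][0]=5, U row1=(0, 5, 0)
  row2 ← row2 − (6)·row0  ⇒  L[2][0]=6, U row2=(0, 4, 5)
Step 2: pivot at (1,1) is 5.
  row2 ← row2 − (5)·row1  ⇒  L[2][1]=5, U row2=(0, 0, 5)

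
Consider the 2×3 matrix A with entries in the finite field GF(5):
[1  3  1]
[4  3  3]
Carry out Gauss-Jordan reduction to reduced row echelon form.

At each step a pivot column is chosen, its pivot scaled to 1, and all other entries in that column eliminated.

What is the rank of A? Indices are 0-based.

rank = 2

[1] R0 /= 1  ⇒  (1, 3, 1)
     R1 -= 4·R0  ⇒  (0, 1, 4)
[2] R1 /= 1  ⇒  (0, 1, 4)
     R0 -= 3·R1  ⇒  (1, 0, 4)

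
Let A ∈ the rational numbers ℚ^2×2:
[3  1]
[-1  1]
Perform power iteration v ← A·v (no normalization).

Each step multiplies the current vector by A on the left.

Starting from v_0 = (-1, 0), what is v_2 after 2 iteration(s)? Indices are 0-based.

v_0 = (-1, 0).
v_1 = A·v_0 = (-3, 1).
v_2 = A·v_1 = (-8, 4).

v_2 = (-8, 4)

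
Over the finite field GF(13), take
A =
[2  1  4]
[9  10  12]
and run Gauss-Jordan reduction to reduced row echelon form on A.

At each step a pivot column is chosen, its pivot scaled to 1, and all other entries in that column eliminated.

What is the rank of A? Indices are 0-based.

step 1: normalize row 0 (÷2) = (1, 7, 2)
  row 1: subtract 9×row0 = (0, 12, 7)
step 2: normalize row 1 (÷12) = (0, 1, 6)
  row 0: subtract 7×row1 = (1, 0, 12)

rank = 2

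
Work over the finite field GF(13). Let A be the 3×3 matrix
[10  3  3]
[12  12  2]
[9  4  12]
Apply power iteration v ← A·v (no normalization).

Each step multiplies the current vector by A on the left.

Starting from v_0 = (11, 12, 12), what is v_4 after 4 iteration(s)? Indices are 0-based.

v_4 = (2, 2, 0)

v_0 = (11, 12, 12).
v_1 = A·v_0 = (0, 1, 5).
v_2 = A·v_1 = (5, 9, 12).
v_3 = A·v_2 = (9, 10, 4).
v_4 = A·v_3 = (2, 2, 0).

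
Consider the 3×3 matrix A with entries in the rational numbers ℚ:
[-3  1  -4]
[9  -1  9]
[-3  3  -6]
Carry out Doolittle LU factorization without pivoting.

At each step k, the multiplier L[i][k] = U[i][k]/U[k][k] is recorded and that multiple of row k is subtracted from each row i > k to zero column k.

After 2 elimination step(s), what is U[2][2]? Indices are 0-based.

U[2][2] = 1

k=0: U[0][0]=-3
  eliminate (1,0): mult=-3, new row 1: (0, 2, -3); set L[1][0]=-3
  eliminate (2,0): mult=1, new row 2: (0, 2, -2); set L[2][0]=1
k=1: U[1][1]=2
  eliminate (2,1): mult=1, new row 2: (0, 0, 1); set L[2][1]=1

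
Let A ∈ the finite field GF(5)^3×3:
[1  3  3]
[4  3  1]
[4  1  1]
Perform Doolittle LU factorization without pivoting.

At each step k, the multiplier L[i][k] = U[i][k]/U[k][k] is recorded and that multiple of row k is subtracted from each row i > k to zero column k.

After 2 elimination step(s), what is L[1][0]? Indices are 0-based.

k=0: U[0][0]=1
  eliminate (1,0): mult=4, new row 1: (0, 1, 4); set L[1][0]=4
  eliminate (2,0): mult=4, new row 2: (0, 4, 4); set L[2][0]=4
k=1: U[1][1]=1
  eliminate (2,1): mult=4, new row 2: (0, 0, 3); set L[2][1]=4

L[1][0] = 4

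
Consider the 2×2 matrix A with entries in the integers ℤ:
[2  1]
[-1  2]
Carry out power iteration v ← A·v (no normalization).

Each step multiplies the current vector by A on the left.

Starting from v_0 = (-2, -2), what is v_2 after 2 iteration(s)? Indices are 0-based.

v_0 = (-2, -2).
v_1 = A·v_0 = (-6, -2).
v_2 = A·v_1 = (-14, 2).

v_2 = (-14, 2)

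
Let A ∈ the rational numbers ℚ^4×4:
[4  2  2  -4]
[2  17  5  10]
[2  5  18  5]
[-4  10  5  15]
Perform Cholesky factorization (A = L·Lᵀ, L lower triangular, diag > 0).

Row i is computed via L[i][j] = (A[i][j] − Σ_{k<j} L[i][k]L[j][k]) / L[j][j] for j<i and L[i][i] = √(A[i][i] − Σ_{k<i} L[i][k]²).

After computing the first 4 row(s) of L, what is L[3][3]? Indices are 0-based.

L[3][3] = 1

Step 1: L[0][0] = √(4) = 2.
  L[1][0] = (2) / L[0][0] = 1.
Step 2: L[1][1] = √(16) = 4.
  L[2][0] = (2) / L[0][0] = 1.
  L[2][1] = (4) / L[1][1] = 1.
Step 3: L[2][2] = √(16) = 4.
  L[3][0] = (-4) / L[0][0] = -2.
  L[3][1] = (12) / L[1][1] = 3.
  L[3][2] = (4) / L[2][2] = 1.
Step 4: L[3][3] = √(1) = 1.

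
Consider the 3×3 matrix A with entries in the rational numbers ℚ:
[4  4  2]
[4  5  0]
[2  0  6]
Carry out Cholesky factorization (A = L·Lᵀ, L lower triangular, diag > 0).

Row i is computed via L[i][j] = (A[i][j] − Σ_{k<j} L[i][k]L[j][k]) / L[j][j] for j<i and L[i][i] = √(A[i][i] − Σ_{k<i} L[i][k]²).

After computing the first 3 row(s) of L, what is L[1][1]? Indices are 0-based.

Step 1: L[0][0] = √(4) = 2.
  L[1][0] = (4) / L[0][0] = 2.
Step 2: L[1][1] = √(1) = 1.
  L[2][0] = (2) / L[0][0] = 1.
  L[2][1] = (-2) / L[1][1] = -2.
Step 3: L[2][2] = √(1) = 1.

L[1][1] = 1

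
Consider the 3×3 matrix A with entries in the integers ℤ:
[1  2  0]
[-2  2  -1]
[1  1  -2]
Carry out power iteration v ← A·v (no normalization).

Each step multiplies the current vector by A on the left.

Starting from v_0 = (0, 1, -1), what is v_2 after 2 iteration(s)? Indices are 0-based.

v_0 = (0, 1, -1).
v_1 = A·v_0 = (2, 3, 3).
v_2 = A·v_1 = (8, -1, -1).

v_2 = (8, -1, -1)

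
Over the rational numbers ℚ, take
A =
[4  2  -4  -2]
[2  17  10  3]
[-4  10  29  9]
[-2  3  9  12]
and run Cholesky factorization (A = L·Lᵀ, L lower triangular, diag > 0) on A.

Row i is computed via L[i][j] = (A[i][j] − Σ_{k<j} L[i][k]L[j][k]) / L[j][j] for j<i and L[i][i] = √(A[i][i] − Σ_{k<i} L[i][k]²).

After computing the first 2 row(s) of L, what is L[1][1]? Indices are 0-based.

L[1][1] = 4

Step 1: L[0][0] = √(4) = 2.
  L[1][0] = (2) / L[0][0] = 1.
Step 2: L[1][1] = √(16) = 4.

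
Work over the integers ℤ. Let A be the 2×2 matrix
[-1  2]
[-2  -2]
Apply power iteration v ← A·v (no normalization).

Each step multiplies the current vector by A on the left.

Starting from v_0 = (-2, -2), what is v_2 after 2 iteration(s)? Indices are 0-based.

v_0 = (-2, -2).
v_1 = A·v_0 = (-2, 8).
v_2 = A·v_1 = (18, -12).

v_2 = (18, -12)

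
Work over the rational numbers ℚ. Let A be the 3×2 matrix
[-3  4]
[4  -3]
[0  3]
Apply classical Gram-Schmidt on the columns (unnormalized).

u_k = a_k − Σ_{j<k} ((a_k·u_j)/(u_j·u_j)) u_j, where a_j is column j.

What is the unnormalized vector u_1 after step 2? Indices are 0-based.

u_1 = (28/25, 21/25, 3)

Step 1: u_0 = a_0 = (-3, 4, 0).
Step 2: u_1 = a_1 − (-24/25)·u_0 = (28/25, 21/25, 3).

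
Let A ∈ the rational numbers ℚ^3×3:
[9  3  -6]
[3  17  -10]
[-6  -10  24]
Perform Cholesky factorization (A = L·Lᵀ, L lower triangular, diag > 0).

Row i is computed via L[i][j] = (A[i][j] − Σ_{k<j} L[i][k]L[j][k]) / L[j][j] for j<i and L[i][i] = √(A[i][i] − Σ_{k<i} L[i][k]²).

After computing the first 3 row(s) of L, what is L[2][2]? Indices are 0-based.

L[2][2] = 4

Step 1: L[0][0] = √(9) = 3.
  L[1][0] = (3) / L[0][0] = 1.
Step 2: L[1][1] = √(16) = 4.
  L[2][0] = (-6) / L[0][0] = -2.
  L[2][1] = (-8) / L[1][1] = -2.
Step 3: L[2][2] = √(16) = 4.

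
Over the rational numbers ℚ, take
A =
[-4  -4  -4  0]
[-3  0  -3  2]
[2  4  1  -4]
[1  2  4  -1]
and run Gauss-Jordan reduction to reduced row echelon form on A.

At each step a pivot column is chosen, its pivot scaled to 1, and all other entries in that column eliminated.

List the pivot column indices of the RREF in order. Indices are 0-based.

[1] R0 /= -4  ⇒  (1, 1, 1, 0)
     R1 -= -3·R0  ⇒  (0, 3, 0, 2)
     R2 -= 2·R0  ⇒  (0, 2, -1, -4)
     R3 -= 1·R0  ⇒  (0, 1, 3, -1)
[2] R1 /= 3  ⇒  (0, 1, 0, 2/3)
     R0 -= 1·R1  ⇒  (1, 0, 1, -2/3)
     R2 -= 2·R1  ⇒  (0, 0, -1, -16/3)
     R3 -= 1·R1  ⇒  (0, 0, 3, -5/3)
[3] R2 /= -1  ⇒  (0, 0, 1, 16/3)
     R0 -= 1·R2  ⇒  (1, 0, 0, -6)
     R3 -= 3·R2  ⇒  (0, 0, 0, -53/3)
[4] R3 /= -53/3  ⇒  (0, 0, 0, 1)
     R0 -= -6·R3  ⇒  (1, 0, 0, 0)
     R1 -= 2/3·R3  ⇒  (0, 1, 0, 0)
     R2 -= 16/3·R3  ⇒  (0, 0, 1, 0)

pivot columns: 0, 1, 2, 3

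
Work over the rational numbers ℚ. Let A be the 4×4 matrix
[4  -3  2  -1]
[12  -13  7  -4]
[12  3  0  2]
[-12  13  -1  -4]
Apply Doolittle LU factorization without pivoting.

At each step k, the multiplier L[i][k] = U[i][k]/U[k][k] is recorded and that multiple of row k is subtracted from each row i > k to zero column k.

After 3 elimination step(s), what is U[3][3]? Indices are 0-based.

Step 1: pivot at (0,0) is 4.
  row1 ← row1 − (3)·row0  ⇒  L[1][0]=3, U row1=(0, -4, 1, -1)
  row2 ← row2 − (3)·row0  ⇒  L[2][0]=3, U row2=(0, 12, -6, 5)
  row3 ← row3 − (-3)·row0  ⇒  L[3][0]=-3, U row3=(0, 4, 5, -7)
Step 2: pivot at (1,1) is -4.
  row2 ← row2 − (-3)·row1  ⇒  L[2][1]=-3, U row2=(0, 0, -3, 2)
  row3 ← row3 − (-1)·row1  ⇒  L[3][1]=-1, U row3=(0, 0, 6, -8)
Step 3: pivot at (2,2) is -3.
  row3 ← row3 − (-2)·row2  ⇒  L[3][2]=-2, U row3=(0, 0, 0, -4)

U[3][3] = -4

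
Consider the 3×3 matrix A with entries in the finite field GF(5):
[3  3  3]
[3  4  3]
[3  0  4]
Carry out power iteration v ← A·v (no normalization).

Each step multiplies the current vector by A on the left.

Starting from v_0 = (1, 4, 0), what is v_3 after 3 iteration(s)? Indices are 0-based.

v_0 = (1, 4, 0).
v_1 = A·v_0 = (0, 4, 3).
v_2 = A·v_1 = (1, 0, 2).
v_3 = A·v_2 = (4, 4, 1).

v_3 = (4, 4, 1)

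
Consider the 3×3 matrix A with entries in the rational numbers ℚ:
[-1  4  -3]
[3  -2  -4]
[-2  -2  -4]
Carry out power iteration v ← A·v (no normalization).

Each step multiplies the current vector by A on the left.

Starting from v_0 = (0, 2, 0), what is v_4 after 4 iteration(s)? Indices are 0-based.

v_4 = (-524, 1284, 384)

v_0 = (0, 2, 0).
v_1 = A·v_0 = (8, -4, -4).
v_2 = A·v_1 = (-12, 48, 8).
v_3 = A·v_2 = (180, -164, -104).
v_4 = A·v_3 = (-524, 1284, 384).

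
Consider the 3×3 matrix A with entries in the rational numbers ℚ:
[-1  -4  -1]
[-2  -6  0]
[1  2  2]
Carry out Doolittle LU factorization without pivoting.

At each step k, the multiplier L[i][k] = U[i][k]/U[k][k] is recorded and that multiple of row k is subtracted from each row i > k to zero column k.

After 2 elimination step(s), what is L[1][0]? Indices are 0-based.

L[1][0] = 2

[col 0] pivot -1
  R1 -= 2*R0 → (0, 2, 2)  (L[1][0] := 2)
  R2 -= -1*R0 → (0, -2, 1)  (L[2][0] := -1)
[col 1] pivot 2
  R2 -= -1*R1 → (0, 0, 3)  (L[2][1] := -1)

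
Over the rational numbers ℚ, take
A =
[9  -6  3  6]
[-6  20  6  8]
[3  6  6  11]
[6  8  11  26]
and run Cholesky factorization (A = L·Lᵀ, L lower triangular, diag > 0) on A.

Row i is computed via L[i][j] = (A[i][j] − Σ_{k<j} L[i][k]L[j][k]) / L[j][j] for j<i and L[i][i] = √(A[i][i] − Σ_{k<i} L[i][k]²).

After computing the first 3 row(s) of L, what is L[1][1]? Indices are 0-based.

Step 1: L[0][0] = √(9) = 3.
  L[1][0] = (-6) / L[0][0] = -2.
Step 2: L[1][1] = √(16) = 4.
  L[2][0] = (3) / L[0][0] = 1.
  L[2][1] = (8) / L[1][1] = 2.
Step 3: L[2][2] = √(1) = 1.

L[1][1] = 4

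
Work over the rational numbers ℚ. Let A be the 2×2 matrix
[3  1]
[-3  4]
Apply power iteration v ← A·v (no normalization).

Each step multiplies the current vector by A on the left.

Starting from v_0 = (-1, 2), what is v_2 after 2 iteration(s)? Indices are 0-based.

v_0 = (-1, 2).
v_1 = A·v_0 = (-1, 11).
v_2 = A·v_1 = (8, 47).

v_2 = (8, 47)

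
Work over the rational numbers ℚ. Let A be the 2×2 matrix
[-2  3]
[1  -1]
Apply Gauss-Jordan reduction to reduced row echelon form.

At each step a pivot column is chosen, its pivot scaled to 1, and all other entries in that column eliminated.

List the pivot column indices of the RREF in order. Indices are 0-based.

pivot columns: 0, 1

pivot(0,0)=-2: scale R0 → (1, -3/2)
  clear (1,0): R1 −= (1)R0 → (0, 1/2)
pivot(1,1)=1/2: scale R1 → (0, 1)
  clear (0,1): R0 −= (-3/2)R1 → (1, 0)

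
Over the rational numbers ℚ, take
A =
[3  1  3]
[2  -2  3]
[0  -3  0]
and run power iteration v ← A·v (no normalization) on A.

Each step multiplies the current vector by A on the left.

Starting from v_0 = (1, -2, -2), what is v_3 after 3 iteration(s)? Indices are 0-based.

v_3 = (17, -10, -24)

v_0 = (1, -2, -2).
v_1 = A·v_0 = (-5, 0, 6).
v_2 = A·v_1 = (3, 8, 0).
v_3 = A·v_2 = (17, -10, -24).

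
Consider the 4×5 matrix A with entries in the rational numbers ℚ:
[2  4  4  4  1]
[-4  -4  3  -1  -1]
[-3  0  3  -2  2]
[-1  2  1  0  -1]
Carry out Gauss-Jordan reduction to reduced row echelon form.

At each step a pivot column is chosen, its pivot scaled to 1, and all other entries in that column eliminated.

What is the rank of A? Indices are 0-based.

pivot(0,0)=2: scale R0 → (1, 2, 2, 2, 1/2)
  clear (1,0): R1 −= (-4)R0 → (0, 4, 11, 7, 1)
  clear (2,0): R2 −= (-3)R0 → (0, 6, 9, 4, 7/2)
  clear (3,0): R3 −= (-1)R0 → (0, 4, 3, 2, -1/2)
pivot(1,1)=4: scale R1 → (0, 1, 11/4, 7/4, 1/4)
  clear (0,1): R0 −= (2)R1 → (1, 0, -7/2, -3/2, 0)
  clear (2,1): R2 −= (6)R1 → (0, 0, -15/2, -13/2, 2)
  clear (3,1): R3 −= (4)R1 → (0, 0, -8, -5, -3/2)
pivot(2,2)=-15/2: scale R2 → (0, 0, 1, 13/15, -4/15)
  clear (0,2): R0 −= (-7/2)R2 → (1, 0, 0, 23/15, -14/15)
  clear (1,2): R1 −= (11/4)R2 → (0, 1, 0, -19/30, 59/60)
  clear (3,2): R3 −= (-8)R2 → (0, 0, 0, 29/15, -109/30)
pivot(3,3)=29/15: scale R3 → (0, 0, 0, 1, -109/58)
  clear (0,3): R0 −= (23/15)R3 → (1, 0, 0, 0, 113/58)
  clear (1,3): R1 −= (-19/30)R3 → (0, 1, 0, 0, -6/29)
  clear (2,3): R2 −= (13/15)R3 → (0, 0, 1, 0, 79/58)

rank = 4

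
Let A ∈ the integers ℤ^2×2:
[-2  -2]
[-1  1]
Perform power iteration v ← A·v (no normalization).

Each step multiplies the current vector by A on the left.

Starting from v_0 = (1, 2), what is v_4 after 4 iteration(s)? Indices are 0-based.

v_0 = (1, 2).
v_1 = A·v_0 = (-6, 1).
v_2 = A·v_1 = (10, 7).
v_3 = A·v_2 = (-34, -3).
v_4 = A·v_3 = (74, 31).

v_4 = (74, 31)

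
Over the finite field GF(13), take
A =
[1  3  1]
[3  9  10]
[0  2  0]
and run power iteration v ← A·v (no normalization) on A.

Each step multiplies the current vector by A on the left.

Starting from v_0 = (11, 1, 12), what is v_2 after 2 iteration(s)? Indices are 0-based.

v_0 = (11, 1, 12).
v_1 = A·v_0 = (0, 6, 2).
v_2 = A·v_1 = (7, 9, 12).

v_2 = (7, 9, 12)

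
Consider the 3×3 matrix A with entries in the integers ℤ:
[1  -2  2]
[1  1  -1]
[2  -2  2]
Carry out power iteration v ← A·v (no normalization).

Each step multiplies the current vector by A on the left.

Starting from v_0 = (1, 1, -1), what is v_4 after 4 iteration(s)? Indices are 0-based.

v_0 = (1, 1, -1).
v_1 = A·v_0 = (-3, 3, -2).
v_2 = A·v_1 = (-13, 2, -16).
v_3 = A·v_2 = (-49, 5, -62).
v_4 = A·v_3 = (-183, 18, -232).

v_4 = (-183, 18, -232)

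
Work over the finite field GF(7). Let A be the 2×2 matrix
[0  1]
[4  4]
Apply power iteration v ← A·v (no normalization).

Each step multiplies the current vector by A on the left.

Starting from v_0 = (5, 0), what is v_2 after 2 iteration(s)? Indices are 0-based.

v_2 = (6, 3)

v_0 = (5, 0).
v_1 = A·v_0 = (0, 6).
v_2 = A·v_1 = (6, 3).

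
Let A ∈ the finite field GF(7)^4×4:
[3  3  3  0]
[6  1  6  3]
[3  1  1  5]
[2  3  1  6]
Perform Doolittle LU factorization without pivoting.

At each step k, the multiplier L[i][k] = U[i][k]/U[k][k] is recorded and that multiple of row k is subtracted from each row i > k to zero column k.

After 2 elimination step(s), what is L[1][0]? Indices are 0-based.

[col 0] pivot 3
  R1 -= 2*R0 → (0, 2, 0, 3)  (L[1][0] := 2)
  R2 -= 1*R0 → (0, 5, 5, 5)  (L[2][0] := 1)
  R3 -= 3*R0 → (0, 1, 6, 6)  (L[3][0] := 3)
[col 1] pivot 2
  R2 -= 6*R1 → (0, 0, 5, 1)  (L[2][1] := 6)
  R3 -= 4*R1 → (0, 0, 6, 1)  (L[3][1] := 4)

L[1][0] = 2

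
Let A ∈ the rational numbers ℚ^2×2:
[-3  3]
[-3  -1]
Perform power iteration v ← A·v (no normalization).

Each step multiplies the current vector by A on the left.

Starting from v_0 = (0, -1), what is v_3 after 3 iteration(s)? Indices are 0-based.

v_3 = (-12, -44)

v_0 = (0, -1).
v_1 = A·v_0 = (-3, 1).
v_2 = A·v_1 = (12, 8).
v_3 = A·v_2 = (-12, -44).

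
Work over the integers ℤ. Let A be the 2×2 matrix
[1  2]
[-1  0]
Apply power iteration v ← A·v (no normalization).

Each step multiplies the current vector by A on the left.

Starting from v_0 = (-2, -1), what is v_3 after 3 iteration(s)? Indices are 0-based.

v_3 = (8, 0)

v_0 = (-2, -1).
v_1 = A·v_0 = (-4, 2).
v_2 = A·v_1 = (0, 4).
v_3 = A·v_2 = (8, 0).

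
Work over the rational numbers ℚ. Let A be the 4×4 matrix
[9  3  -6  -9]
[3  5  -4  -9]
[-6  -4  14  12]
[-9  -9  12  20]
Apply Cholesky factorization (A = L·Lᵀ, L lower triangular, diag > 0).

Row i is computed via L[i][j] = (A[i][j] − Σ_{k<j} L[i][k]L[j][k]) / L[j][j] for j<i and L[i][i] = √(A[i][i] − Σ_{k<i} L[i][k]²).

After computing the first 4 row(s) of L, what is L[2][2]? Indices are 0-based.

L[2][2] = 3

Step 1: L[0][0] = √(9) = 3.
  L[1][0] = (3) / L[0][0] = 1.
Step 2: L[1][1] = √(4) = 2.
  L[2][0] = (-6) / L[0][0] = -2.
  L[2][1] = (-2) / L[1][1] = -1.
Step 3: L[2][2] = √(9) = 3.
  L[3][0] = (-9) / L[0][0] = -3.
  L[3][1] = (-6) / L[1][1] = -3.
  L[3][2] = (3) / L[2][2] = 1.
Step 4: L[3][3] = √(1) = 1.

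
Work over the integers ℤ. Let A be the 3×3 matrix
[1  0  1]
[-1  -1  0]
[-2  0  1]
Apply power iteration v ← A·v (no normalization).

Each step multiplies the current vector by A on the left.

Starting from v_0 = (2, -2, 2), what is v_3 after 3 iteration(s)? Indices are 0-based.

v_0 = (2, -2, 2).
v_1 = A·v_0 = (4, 0, -2).
v_2 = A·v_1 = (2, -4, -10).
v_3 = A·v_2 = (-8, 2, -14).

v_3 = (-8, 2, -14)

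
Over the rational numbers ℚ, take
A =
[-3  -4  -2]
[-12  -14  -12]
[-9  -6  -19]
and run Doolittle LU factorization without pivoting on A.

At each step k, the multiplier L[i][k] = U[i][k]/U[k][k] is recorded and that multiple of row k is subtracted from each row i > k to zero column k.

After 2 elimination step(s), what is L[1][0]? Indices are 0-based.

L[1][0] = 4

[col 0] pivot -3
  R1 -= 4*R0 → (0, 2, -4)  (L[1][0] := 4)
  R2 -= 3*R0 → (0, 6, -13)  (L[2][0] := 3)
[col 1] pivot 2
  R2 -= 3*R1 → (0, 0, -1)  (L[2][1] := 3)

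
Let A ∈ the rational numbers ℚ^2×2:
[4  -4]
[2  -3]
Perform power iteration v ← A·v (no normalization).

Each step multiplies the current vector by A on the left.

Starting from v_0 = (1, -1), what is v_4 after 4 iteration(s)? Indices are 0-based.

v_0 = (1, -1).
v_1 = A·v_0 = (8, 5).
v_2 = A·v_1 = (12, 1).
v_3 = A·v_2 = (44, 21).
v_4 = A·v_3 = (92, 25).

v_4 = (92, 25)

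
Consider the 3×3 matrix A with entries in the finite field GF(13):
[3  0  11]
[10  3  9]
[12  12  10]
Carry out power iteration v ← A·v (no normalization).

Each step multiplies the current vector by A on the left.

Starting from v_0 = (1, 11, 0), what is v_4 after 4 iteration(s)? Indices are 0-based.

v_4 = (10, 11, 1)

v_0 = (1, 11, 0).
v_1 = A·v_0 = (3, 4, 1).
v_2 = A·v_1 = (7, 12, 3).
v_3 = A·v_2 = (2, 3, 11).
v_4 = A·v_3 = (10, 11, 1).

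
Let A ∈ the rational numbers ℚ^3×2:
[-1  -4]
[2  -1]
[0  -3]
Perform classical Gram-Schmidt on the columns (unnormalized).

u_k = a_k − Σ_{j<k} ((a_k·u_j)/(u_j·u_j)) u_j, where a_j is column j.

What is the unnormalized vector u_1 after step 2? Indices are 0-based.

u_1 = (-18/5, -9/5, -3)

Step 1: u_0 = a_0 = (-1, 2, 0).
Step 2: u_1 = a_1 − (2/5)·u_0 = (-18/5, -9/5, -3).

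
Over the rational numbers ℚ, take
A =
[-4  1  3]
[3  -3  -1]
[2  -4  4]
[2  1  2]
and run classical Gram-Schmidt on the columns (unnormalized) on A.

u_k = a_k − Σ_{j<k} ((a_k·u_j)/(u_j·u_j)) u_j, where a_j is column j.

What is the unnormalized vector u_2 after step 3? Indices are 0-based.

u_2 = (979/530, -397/265, 651/265, 1847/530)

Step 1: u_0 = a_0 = (-4, 3, 2, 2).
Step 2: u_1 = a_1 − (-19/33)·u_0 = (-43/33, -14/11, -94/33, 71/33).
Step 3: u_2 = a_2 − (-1/11)·u_0 − (-321/530)·u_1 = (979/530, -397/265, 651/265, 1847/530).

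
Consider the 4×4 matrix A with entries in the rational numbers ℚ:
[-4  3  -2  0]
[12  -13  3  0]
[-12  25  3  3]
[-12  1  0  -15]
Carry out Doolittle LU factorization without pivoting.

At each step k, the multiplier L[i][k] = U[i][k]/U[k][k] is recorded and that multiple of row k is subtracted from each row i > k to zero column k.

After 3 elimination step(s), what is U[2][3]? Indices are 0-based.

k=0: U[0][0]=-4
  eliminate (1,0): mult=-3, new row 1: (0, -4, -3, 0); set L[1][0]=-3
  eliminate (2,0): mult=3, new row 2: (0, 16, 9, 3); set L[2][0]=3
  eliminate (3,0): mult=3, new row 3: (0, -8, 6, -15); set L[3][0]=3
k=1: U[1][1]=-4
  eliminate (2,1): mult=-4, new row 2: (0, 0, -3, 3); set L[2][1]=-4
  eliminate (3,1): mult=2, new row 3: (0, 0, 12, -15); set L[3][1]=2
k=2: U[2][2]=-3
  eliminate (3,2): mult=-4, new row 3: (0, 0, 0, -3); set L[3][2]=-4

U[2][3] = 3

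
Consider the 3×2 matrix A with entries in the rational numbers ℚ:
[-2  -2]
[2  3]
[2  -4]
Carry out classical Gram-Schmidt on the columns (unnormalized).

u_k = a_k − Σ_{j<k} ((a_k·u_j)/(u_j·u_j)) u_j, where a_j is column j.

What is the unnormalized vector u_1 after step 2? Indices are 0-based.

u_1 = (-5/3, 8/3, -13/3)

Step 1: u_0 = a_0 = (-2, 2, 2).
Step 2: u_1 = a_1 − (1/6)·u_0 = (-5/3, 8/3, -13/3).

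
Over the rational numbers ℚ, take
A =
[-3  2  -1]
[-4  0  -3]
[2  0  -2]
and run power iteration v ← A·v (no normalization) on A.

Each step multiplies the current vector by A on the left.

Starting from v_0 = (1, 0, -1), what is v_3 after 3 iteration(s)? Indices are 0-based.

v_3 = (4, 36, 24)

v_0 = (1, 0, -1).
v_1 = A·v_0 = (-2, -1, 4).
v_2 = A·v_1 = (0, -4, -12).
v_3 = A·v_2 = (4, 36, 24).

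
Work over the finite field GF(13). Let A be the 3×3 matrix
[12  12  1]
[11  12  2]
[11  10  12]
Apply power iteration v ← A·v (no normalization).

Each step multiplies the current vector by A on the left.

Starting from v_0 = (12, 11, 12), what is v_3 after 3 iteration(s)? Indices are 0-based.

v_0 = (12, 11, 12).
v_1 = A·v_0 = (2, 2, 9).
v_2 = A·v_1 = (5, 12, 7).
v_3 = A·v_2 = (3, 5, 12).

v_3 = (3, 5, 12)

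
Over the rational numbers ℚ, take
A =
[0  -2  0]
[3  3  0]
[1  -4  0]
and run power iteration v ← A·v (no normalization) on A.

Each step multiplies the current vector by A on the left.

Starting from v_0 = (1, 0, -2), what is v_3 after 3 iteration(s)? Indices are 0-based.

v_3 = (-18, 9, -42)

v_0 = (1, 0, -2).
v_1 = A·v_0 = (0, 3, 1).
v_2 = A·v_1 = (-6, 9, -12).
v_3 = A·v_2 = (-18, 9, -42).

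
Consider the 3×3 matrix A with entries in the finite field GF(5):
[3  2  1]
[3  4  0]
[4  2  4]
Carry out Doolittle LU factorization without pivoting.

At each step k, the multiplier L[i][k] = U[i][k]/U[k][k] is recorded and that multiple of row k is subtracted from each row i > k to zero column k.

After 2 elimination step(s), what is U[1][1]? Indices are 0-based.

U[1][1] = 2

Step 1: pivot at (0,0) is 3.
  row1 ← row1 − (1)·row0  ⇒  L[1][0]=1, U row1=(0, 2, 4)
  row2 ← row2 − (3)·row0  ⇒  L[2][0]=3, U row2=(0, 1, 1)
Step 2: pivot at (1,1) is 2.
  row2 ← row2 − (3)·row1  ⇒  L[2][1]=3, U row2=(0, 0, 4)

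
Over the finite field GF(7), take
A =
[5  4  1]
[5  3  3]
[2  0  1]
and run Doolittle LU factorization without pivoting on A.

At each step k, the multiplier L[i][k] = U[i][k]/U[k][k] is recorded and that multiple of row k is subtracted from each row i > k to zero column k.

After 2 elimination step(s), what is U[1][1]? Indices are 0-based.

U[1][1] = 6

[col 0] pivot 5
  R1 -= 1*R0 → (0, 6, 2)  (L[1][0] := 1)
  R2 -= 6*R0 → (0, 4, 2)  (L[2][0] := 6)
[col 1] pivot 6
  R2 -= 3*R1 → (0, 0, 3)  (L[2][1] := 3)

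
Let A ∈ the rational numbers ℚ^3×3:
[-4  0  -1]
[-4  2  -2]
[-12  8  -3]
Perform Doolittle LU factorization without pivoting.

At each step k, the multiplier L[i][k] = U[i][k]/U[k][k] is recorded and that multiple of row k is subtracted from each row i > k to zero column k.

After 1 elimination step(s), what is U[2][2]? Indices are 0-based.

U[2][2] = 0

Step 1: pivot at (0,0) is -4.
  row1 ← row1 − (1)·row0  ⇒  L[1][0]=1, U row1=(0, 2, -1)
  row2 ← row2 − (3)·row0  ⇒  L[2][0]=3, U row2=(0, 8, 0)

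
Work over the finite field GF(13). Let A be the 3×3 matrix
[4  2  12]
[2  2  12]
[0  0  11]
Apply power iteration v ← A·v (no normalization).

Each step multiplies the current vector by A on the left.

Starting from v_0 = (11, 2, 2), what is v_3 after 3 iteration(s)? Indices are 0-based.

v_3 = (2, 11, 10)

v_0 = (11, 2, 2).
v_1 = A·v_0 = (7, 11, 9).
v_2 = A·v_1 = (2, 1, 8).
v_3 = A·v_2 = (2, 11, 10).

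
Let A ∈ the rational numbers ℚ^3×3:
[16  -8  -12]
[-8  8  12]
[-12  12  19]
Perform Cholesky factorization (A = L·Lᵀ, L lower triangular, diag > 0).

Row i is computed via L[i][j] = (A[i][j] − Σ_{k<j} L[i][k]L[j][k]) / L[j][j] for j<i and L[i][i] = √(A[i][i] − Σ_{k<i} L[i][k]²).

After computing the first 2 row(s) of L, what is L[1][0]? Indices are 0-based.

Step 1: L[0][0] = √(16) = 4.
  L[1][0] = (-8) / L[0][0] = -2.
Step 2: L[1][1] = √(4) = 2.

L[1][0] = -2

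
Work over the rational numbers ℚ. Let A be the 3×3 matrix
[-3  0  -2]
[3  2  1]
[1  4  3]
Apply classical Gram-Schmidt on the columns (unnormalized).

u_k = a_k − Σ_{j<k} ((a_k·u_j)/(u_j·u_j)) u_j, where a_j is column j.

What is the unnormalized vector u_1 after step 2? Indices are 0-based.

u_1 = (30/19, 8/19, 66/19)

Step 1: u_0 = a_0 = (-3, 3, 1).
Step 2: u_1 = a_1 − (10/19)·u_0 = (30/19, 8/19, 66/19).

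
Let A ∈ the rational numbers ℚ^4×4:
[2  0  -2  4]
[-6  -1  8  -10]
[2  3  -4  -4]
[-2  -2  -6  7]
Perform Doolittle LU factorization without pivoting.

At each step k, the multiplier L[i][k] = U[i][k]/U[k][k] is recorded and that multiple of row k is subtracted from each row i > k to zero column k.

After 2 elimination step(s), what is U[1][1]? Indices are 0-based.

[col 0] pivot 2
  R1 -= -3*R0 → (0, -1, 2, 2)  (L[1][0] := -3)
  R2 -= 1*R0 → (0, 3, -2, -8)  (L[2][0] := 1)
  R3 -= -1*R0 → (0, -2, -8, 11)  (L[3][0] := -1)
[col 1] pivot -1
  R2 -= -3*R1 → (0, 0, 4, -2)  (L[2][1] := -3)
  R3 -= 2*R1 → (0, 0, -12, 7)  (L[3][1] := 2)

U[1][1] = -1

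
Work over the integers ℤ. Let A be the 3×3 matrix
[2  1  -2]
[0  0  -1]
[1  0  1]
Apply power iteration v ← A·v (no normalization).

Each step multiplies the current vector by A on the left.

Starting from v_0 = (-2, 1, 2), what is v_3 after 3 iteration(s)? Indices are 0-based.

v_0 = (-2, 1, 2).
v_1 = A·v_0 = (-7, -2, 0).
v_2 = A·v_1 = (-16, 0, -7).
v_3 = A·v_2 = (-18, 7, -23).

v_3 = (-18, 7, -23)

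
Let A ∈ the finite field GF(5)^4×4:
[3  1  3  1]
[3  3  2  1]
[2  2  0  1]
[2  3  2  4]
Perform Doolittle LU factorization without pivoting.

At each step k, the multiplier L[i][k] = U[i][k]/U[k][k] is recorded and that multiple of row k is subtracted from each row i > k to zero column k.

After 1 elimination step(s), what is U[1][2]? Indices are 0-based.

k=0: U[0][0]=3
  eliminate (1,0): mult=1, new row 1: (0, 2, 4, 0); set L[1][0]=1
  eliminate (2,0): mult=4, new row 2: (0, 3, 3, 2); set L[2][0]=4
  eliminate (3,0): mult=4, new row 3: (0, 4, 0, 0); set L[3][0]=4

U[1][2] = 4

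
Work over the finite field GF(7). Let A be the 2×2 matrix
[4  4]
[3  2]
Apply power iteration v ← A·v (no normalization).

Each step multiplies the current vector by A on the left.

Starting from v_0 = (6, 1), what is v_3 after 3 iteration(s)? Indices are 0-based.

v_0 = (6, 1).
v_1 = A·v_0 = (0, 6).
v_2 = A·v_1 = (3, 5).
v_3 = A·v_2 = (4, 5).

v_3 = (4, 5)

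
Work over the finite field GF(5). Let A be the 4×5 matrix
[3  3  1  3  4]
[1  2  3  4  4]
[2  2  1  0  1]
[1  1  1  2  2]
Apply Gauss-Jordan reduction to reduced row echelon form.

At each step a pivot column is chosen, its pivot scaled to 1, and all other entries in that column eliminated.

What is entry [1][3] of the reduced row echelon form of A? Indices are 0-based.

M[1][3] = 4

pivot(0,0)=3: scale R0 → (1, 1, 2, 1, 3)
  clear (1,0): R1 −= (1)R0 → (0, 1, 1, 3, 1)
  clear (2,0): R2 −= (2)R0 → (0, 0, 2, 3, 0)
  clear (3,0): R3 −= (1)R0 → (0, 0, 4, 1, 4)
pivot(1,1)=1: scale R1 → (0, 1, 1, 3, 1)
  clear (0,1): R0 −= (1)R1 → (1, 0, 1, 3, 2)
pivot(2,2)=2: scale R2 → (0, 0, 1, 4, 0)
  clear (0,2): R0 −= (1)R2 → (1, 0, 0, 4, 2)
  clear (1,2): R1 −= (1)R2 → (0, 1, 0, 4, 1)
  clear (3,2): R3 −= (4)R2 → (0, 0, 0, 0, 4)
col 3: no nonzero at/below row 3; advance.
pivot(3,4)=4: scale R3 → (0, 0, 0, 0, 1)
  clear (0,4): R0 −= (2)R3 → (1, 0, 0, 4, 0)
  clear (1,4): R1 −= (1)R3 → (0, 1, 0, 4, 0)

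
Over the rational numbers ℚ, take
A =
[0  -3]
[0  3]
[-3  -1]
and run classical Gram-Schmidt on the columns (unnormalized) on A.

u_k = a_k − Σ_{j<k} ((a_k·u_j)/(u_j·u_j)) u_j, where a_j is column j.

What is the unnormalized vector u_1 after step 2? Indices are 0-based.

Step 1: u_0 = a_0 = (0, 0, -3).
Step 2: u_1 = a_1 − (1/3)·u_0 = (-3, 3, 0).

u_1 = (-3, 3, 0)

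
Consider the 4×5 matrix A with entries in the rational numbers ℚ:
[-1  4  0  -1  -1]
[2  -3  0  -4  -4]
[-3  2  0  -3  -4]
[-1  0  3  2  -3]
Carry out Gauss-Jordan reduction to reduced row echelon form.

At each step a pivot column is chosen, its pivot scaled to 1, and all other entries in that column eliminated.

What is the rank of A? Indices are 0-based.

[1] R0 /= -1  ⇒  (1, -4, 0, 1, 1)
     R1 -= 2·R0  ⇒  (0, 5, 0, -6, -6)
     R2 -= -3·R0  ⇒  (0, -10, 0, 0, -1)
     R3 -= -1·R0  ⇒  (0, -4, 3, 3, -2)
[2] R1 /= 5  ⇒  (0, 1, 0, -6/5, -6/5)
     R0 -= -4·R1  ⇒  (1, 0, 0, -19/5, -19/5)
     R2 -= -10·R1  ⇒  (0, 0, 0, -12, -13)
     R3 -= -4·R1  ⇒  (0, 0, 3, -9/5, -34/5)
[3] R2 <-> R3
[3] R2 /= 3  ⇒  (0, 0, 1, -3/5, -34/15)
[4] R3 /= -12  ⇒  (0, 0, 0, 1, 13/12)
     R0 -= -19/5·R3  ⇒  (1, 0, 0, 0, 19/60)
     R1 -= -6/5·R3  ⇒  (0, 1, 0, 0, 1/10)
     R2 -= -3/5·R3  ⇒  (0, 0, 1, 0, -97/60)

rank = 4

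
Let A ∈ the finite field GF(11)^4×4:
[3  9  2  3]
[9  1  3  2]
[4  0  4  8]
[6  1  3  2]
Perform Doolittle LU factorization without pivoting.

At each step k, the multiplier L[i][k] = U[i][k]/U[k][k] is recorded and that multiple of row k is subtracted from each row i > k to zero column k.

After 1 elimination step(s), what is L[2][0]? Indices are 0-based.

L[2][0] = 5

Step 1: pivot at (0,0) is 3.
  row1 ← row1 − (3)·row0  ⇒  L[1][0]=3, U row1=(0, 7, 8, 4)
  row2 ← row2 − (5)·row0  ⇒  L[2][0]=5, U row2=(0, 10, 5, 4)
  row3 ← row3 − (2)·row0  ⇒  L[3][0]=2, U row3=(0, 5, 10, 7)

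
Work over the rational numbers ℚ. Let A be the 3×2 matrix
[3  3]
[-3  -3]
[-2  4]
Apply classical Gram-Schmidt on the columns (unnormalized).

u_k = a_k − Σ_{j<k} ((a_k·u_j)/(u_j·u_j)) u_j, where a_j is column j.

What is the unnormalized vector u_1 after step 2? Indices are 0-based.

Step 1: u_0 = a_0 = (3, -3, -2).
Step 2: u_1 = a_1 − (5/11)·u_0 = (18/11, -18/11, 54/11).

u_1 = (18/11, -18/11, 54/11)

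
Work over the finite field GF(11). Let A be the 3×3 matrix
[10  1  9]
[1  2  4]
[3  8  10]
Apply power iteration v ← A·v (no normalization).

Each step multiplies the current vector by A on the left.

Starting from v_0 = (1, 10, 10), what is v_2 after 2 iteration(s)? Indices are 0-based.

v_2 = (3, 7, 8)

v_0 = (1, 10, 10).
v_1 = A·v_0 = (0, 6, 7).
v_2 = A·v_1 = (3, 7, 8).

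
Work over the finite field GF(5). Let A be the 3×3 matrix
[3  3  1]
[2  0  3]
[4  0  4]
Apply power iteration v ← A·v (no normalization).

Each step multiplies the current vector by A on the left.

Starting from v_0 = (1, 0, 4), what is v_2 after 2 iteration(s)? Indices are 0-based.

v_2 = (3, 4, 3)

v_0 = (1, 0, 4).
v_1 = A·v_0 = (2, 4, 0).
v_2 = A·v_1 = (3, 4, 3).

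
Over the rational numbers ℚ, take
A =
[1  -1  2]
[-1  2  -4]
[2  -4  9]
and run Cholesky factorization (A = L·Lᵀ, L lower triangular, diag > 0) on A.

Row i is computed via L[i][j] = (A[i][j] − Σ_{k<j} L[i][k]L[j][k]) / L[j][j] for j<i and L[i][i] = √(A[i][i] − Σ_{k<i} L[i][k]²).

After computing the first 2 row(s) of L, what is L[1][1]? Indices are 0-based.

L[1][1] = 1

Step 1: L[0][0] = √(1) = 1.
  L[1][0] = (-1) / L[0][0] = -1.
Step 2: L[1][1] = √(1) = 1.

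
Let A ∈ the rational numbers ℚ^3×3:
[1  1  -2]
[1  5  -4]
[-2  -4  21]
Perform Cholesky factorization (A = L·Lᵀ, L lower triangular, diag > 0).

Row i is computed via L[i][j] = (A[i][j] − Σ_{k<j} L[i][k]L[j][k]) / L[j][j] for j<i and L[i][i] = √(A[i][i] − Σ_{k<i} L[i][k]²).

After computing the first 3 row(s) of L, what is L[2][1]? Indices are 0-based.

L[2][1] = -1

Step 1: L[0][0] = √(1) = 1.
  L[1][0] = (1) / L[0][0] = 1.
Step 2: L[1][1] = √(4) = 2.
  L[2][0] = (-2) / L[0][0] = -2.
  L[2][1] = (-2) / L[1][1] = -1.
Step 3: L[2][2] = √(16) = 4.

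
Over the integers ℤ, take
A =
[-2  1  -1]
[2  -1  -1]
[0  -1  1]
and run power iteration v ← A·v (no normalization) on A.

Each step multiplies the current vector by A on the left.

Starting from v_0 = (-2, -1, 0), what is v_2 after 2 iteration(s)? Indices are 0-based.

v_2 = (-10, 8, 4)

v_0 = (-2, -1, 0).
v_1 = A·v_0 = (3, -3, 1).
v_2 = A·v_1 = (-10, 8, 4).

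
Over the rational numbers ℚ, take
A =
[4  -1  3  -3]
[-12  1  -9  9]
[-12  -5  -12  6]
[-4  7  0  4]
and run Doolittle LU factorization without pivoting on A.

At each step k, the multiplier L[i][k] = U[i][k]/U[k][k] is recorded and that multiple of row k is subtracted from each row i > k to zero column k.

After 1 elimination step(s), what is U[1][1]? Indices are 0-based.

U[1][1] = -2

[col 0] pivot 4
  R1 -= -3*R0 → (0, -2, 0, 0)  (L[1][0] := -3)
  R2 -= -3*R0 → (0, -8, -3, -3)  (L[2][0] := -3)
  R3 -= -1*R0 → (0, 6, 3, 1)  (L[3][0] := -1)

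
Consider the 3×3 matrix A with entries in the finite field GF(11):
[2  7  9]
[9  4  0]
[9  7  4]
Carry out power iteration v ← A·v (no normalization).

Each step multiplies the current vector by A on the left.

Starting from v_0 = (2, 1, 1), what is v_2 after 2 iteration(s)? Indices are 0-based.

v_0 = (2, 1, 1).
v_1 = A·v_0 = (9, 0, 7).
v_2 = A·v_1 = (4, 4, 10).

v_2 = (4, 4, 10)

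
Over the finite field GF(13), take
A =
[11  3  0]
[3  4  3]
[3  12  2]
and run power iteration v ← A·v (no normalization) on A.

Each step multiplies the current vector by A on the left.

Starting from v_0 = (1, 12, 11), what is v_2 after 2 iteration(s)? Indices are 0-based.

v_2 = (2, 9, 5)

v_0 = (1, 12, 11).
v_1 = A·v_0 = (8, 6, 0).
v_2 = A·v_1 = (2, 9, 5).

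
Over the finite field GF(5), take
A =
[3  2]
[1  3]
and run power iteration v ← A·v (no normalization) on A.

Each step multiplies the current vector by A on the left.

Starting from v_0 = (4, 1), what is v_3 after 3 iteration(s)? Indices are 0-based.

v_0 = (4, 1).
v_1 = A·v_0 = (4, 2).
v_2 = A·v_1 = (1, 0).
v_3 = A·v_2 = (3, 1).

v_3 = (3, 1)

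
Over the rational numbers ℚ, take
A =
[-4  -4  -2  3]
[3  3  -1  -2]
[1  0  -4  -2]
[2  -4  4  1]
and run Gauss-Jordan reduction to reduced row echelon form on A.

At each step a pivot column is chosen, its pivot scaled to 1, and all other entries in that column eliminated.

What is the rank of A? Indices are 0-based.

pivot(0,0)=-4: scale R0 → (1, 1, 1/2, -3/4)
  clear (1,0): R1 −= (3)R0 → (0, 0, -5/2, 1/4)
  clear (2,0): R2 −= (1)R0 → (0, -1, -9/2, -5/4)
  clear (3,0): R3 −= (2)R0 → (0, -6, 3, 5/2)
pivot(1,1): swap R1↔R2
pivot(1,1)=-1: scale R1 → (0, 1, 9/2, 5/4)
  clear (0,1): R0 −= (1)R1 → (1, 0, -4, -2)
  clear (3,1): R3 −= (-6)R1 → (0, 0, 30, 10)
pivot(2,2)=-5/2: scale R2 → (0, 0, 1, -1/10)
  clear (0,2): R0 −= (-4)R2 → (1, 0, 0, -12/5)
  clear (1,2): R1 −= (9/2)R2 → (0, 1, 0, 17/10)
  clear (3,2): R3 −= (30)R2 → (0, 0, 0, 13)
pivot(3,3)=13: scale R3 → (0, 0, 0, 1)
  clear (0,3): R0 −= (-12/5)R3 → (1, 0, 0, 0)
  clear (1,3): R1 −= (17/10)R3 → (0, 1, 0, 0)
  clear (2,3): R2 −= (-1/10)R3 → (0, 0, 1, 0)

rank = 4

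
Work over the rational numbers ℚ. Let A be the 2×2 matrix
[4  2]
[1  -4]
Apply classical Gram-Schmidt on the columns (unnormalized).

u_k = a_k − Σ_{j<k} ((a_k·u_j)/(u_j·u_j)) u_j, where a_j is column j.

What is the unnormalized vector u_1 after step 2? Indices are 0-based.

u_1 = (18/17, -72/17)

Step 1: u_0 = a_0 = (4, 1).
Step 2: u_1 = a_1 − (4/17)·u_0 = (18/17, -72/17).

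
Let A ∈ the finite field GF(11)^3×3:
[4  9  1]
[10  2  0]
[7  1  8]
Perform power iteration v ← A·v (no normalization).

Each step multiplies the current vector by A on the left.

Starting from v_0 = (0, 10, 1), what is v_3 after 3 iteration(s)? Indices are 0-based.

v_0 = (0, 10, 1).
v_1 = A·v_0 = (3, 9, 7).
v_2 = A·v_1 = (1, 4, 9).
v_3 = A·v_2 = (5, 7, 6).

v_3 = (5, 7, 6)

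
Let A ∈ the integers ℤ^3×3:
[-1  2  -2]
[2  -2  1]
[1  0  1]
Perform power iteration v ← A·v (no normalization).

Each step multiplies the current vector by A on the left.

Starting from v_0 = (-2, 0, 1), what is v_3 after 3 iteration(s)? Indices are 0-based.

v_0 = (-2, 0, 1).
v_1 = A·v_0 = (0, -3, -1).
v_2 = A·v_1 = (-4, 5, -1).
v_3 = A·v_2 = (16, -19, -5).

v_3 = (16, -19, -5)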